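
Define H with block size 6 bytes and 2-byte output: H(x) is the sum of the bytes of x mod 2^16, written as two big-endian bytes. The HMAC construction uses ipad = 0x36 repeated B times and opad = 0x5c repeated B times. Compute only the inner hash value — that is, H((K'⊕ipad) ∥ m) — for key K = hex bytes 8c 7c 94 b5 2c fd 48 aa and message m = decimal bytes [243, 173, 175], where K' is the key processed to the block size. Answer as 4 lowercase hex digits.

Key hex bytes 8c 7c 94 b5 2c fd 48 aa is 8 bytes > B = 6, so hash it first: H(key) = 04 6c, then zero-pad to 6 bytes: K' = 04 6c 00 00 00 00.
K' ⊕ ipad = 32 5a 36 36 36 36.
Inner input = 32 5a 36 36 36 36 ∥ f3 ad af.
Inner hash: sum = 50+90+54+54+54+54+243+173+175 = 947 → 03 b3.

03b3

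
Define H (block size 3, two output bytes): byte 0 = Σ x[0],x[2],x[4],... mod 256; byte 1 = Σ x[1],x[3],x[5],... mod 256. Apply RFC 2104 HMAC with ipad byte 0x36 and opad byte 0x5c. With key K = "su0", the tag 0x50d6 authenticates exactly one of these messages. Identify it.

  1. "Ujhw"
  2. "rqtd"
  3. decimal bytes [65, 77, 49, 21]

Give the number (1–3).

Key "su0" = 73 75 30 is exactly B = 3 bytes: K' = 73 75 30.
K' ⊕ ipad = 45 43 06; K' ⊕ opad = 2f 29 6c.
m1: inner = H(45 43 06 55 6a 68 77) = 2c 00; tag = H(2f 29 6c 2c 00) = 9b55
m2: inner = H(45 43 06 72 71 74 64) = 20 29; tag = H(2f 29 6c 20 29) = c449
m3: inner = H(45 43 06 41 4d 31 15) = ad b5; tag = H(2f 29 6c ad b5) = 50d6 ← matches

3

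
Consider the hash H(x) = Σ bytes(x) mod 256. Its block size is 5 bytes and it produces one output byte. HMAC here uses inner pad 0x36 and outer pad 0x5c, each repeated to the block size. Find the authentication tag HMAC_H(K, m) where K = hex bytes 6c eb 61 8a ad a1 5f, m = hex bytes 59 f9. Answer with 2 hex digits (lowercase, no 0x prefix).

26

Key hex bytes 6c eb 61 8a ad a1 5f is 7 bytes > B = 5, so hash it first: H(key) = ef, then zero-pad to 5 bytes: K' = ef 00 00 00 00.
K' ⊕ ipad = d9 36 36 36 36.  K' ⊕ opad = b3 5c 5c 5c 5c.
Inner input = (K'⊕ipad) ∥ m = d9 36 36 36 36 ∥ 59 f9.
Inner hash: sum = 217+54+54+54+54+89+249 = 771; mod 256 = 3 → 03.
Outer input = (K'⊕opad) ∥ inner = b3 5c 5c 5c 5c ∥ 03.
Outer hash (tag): sum = 179+92+92+92+92+3 = 550; mod 256 = 38 → 26.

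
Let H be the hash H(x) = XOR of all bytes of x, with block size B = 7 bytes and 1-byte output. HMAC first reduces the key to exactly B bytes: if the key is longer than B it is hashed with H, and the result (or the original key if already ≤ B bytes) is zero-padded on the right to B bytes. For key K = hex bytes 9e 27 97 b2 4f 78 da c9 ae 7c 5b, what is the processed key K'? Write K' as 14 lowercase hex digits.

|K| = 11 > B = 7, so first hash the key.
H(K): XOR 9e⊕27⊕97⊕b2⊕4f⊕78⊕da⊕c9⊕ae⊕7c⊕5b = 31.
Zero-pad H(K) = 31 to 7 bytes: K' = 31 00 00 00 00 00 00.

31000000000000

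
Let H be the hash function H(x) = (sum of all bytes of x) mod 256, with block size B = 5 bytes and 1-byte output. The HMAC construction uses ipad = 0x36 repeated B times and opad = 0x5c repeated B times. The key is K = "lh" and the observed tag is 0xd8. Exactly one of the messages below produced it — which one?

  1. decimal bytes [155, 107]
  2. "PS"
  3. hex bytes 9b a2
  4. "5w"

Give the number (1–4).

1

Key "lh" = 6c 68 is 2 bytes ≤ B = 5; zero-pad to 5 bytes: K' = 6c 68 00 00 00.
K' ⊕ ipad = 5a 5e 36 36 36; K' ⊕ opad = 30 34 5c 5c 5c.
m1: inner = H(5a 5e 36 36 36 9b 6b) = 60; tag = H(30 34 5c 5c 5c 60) = d8 ← matches
m2: inner = H(5a 5e 36 36 36 50 53) = fd; tag = H(30 34 5c 5c 5c fd) = 75
m3: inner = H(5a 5e 36 36 36 9b a2) = 97; tag = H(30 34 5c 5c 5c 97) = 0f
m4: inner = H(5a 5e 36 36 36 35 77) = 06; tag = H(30 34 5c 5c 5c 06) = 7e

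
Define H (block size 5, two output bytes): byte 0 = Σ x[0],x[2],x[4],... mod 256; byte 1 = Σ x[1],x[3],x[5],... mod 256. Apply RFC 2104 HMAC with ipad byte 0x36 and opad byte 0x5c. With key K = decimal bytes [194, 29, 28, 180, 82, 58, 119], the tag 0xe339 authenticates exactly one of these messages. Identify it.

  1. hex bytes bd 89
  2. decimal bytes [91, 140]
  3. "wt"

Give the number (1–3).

1

Key decimal bytes [194, 29, 28, 180, 82, 58, 119] = c2 1d 1c b4 52 3a 77 is 7 bytes > B = 5, so hash it first: H(key) = a7 0b, then zero-pad to 5 bytes: K' = a7 0b 00 00 00.
K' ⊕ ipad = 91 3d 36 36 36; K' ⊕ opad = fb 57 5c 5c 5c.
m1: inner = H(91 3d 36 36 36 bd 89) = 86 30; tag = H(fb 57 5c 5c 5c 86 30) = e339 ← matches
m2: inner = H(91 3d 36 36 36 5b 8c) = 89 ce; tag = H(fb 57 5c 5c 5c 89 ce) = 813c
m3: inner = H(91 3d 36 36 36 77 74) = 71 ea; tag = H(fb 57 5c 5c 5c 71 ea) = 9d24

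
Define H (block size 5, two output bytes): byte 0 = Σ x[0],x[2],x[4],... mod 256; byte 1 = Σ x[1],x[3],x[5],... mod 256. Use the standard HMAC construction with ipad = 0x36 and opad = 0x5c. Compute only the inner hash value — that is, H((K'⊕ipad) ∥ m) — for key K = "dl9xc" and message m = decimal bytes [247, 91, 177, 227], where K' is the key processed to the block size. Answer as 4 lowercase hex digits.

f450

Key "dl9xc" = 64 6c 39 78 63 is exactly B = 5 bytes: K' = 64 6c 39 78 63.
K' ⊕ ipad = 52 5a 0f 4e 55.
Inner input = 52 5a 0f 4e 55 ∥ f7 5b b1 e3.
Inner hash: even-index sum = 500 mod 256 = 244; odd-index sum = 592 mod 256 = 80 → f4 50.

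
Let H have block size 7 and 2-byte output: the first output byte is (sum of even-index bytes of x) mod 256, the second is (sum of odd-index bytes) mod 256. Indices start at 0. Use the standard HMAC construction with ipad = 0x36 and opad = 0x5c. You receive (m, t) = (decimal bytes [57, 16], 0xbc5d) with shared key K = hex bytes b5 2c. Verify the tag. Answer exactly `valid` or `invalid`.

valid

Key hex bytes b5 2c is 2 bytes ≤ B = 7; zero-pad to 7 bytes: K' = b5 2c 00 00 00 00 00.
K' ⊕ ipad = 83 1a 36 36 36 36 36; K' ⊕ opad = e9 70 5c 5c 5c 5c 5c.
Inner hash: even-index sum = 309 mod 256 = 53; odd-index sum = 191 mod 256 = 191 → 35 bf.
Outer hash (recomputed tag): even-index sum = 700 mod 256 = 188; odd-index sum = 349 mod 256 = 93 → bc 5d.
Recomputed tag = bc5d; claimed = bc5d → match.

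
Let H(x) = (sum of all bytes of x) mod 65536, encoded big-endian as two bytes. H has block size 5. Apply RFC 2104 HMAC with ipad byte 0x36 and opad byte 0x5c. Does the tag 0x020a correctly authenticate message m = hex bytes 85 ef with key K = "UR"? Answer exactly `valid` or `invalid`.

valid

Key "UR" = 55 52 is 2 bytes ≤ B = 5; zero-pad to 5 bytes: K' = 55 52 00 00 00.
K' ⊕ ipad = 63 64 36 36 36; K' ⊕ opad = 09 0e 5c 5c 5c.
Inner hash: sum = 99+100+54+54+54+133+239 = 733 → 02 dd.
Outer hash (recomputed tag): sum = 9+14+92+92+92+2+221 = 522 → 02 0a.
Recomputed tag = 020a; claimed = 020a → match.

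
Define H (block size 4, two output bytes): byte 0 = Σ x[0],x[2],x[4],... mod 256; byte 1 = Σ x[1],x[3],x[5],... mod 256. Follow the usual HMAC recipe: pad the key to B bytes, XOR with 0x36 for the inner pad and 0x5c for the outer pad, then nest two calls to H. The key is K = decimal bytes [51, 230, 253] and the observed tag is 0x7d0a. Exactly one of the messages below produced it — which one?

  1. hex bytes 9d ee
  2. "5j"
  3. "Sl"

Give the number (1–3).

1

Key decimal bytes [51, 230, 253] = 33 e6 fd is 3 bytes ≤ B = 4; zero-pad to 4 bytes: K' = 33 e6 fd 00.
K' ⊕ ipad = 05 d0 cb 36; K' ⊕ opad = 6f ba a1 5c.
m1: inner = H(05 d0 cb 36 9d ee) = 6d f4; tag = H(6f ba a1 5c 6d f4) = 7d0a ← matches
m2: inner = H(05 d0 cb 36 35 6a) = 05 70; tag = H(6f ba a1 5c 05 70) = 1586
m3: inner = H(05 d0 cb 36 53 6c) = 23 72; tag = H(6f ba a1 5c 23 72) = 3388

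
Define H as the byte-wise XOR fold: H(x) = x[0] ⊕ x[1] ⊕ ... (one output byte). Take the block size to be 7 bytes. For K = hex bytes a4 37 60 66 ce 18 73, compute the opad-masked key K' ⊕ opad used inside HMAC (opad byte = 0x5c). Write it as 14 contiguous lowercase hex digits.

Key hex bytes a4 37 60 66 ce 18 73 is exactly B = 7 bytes: K' = a4 37 60 66 ce 18 73.
XOR each byte with 0x5c: a4⊕5c=f8, 37⊕5c=6b, 60⊕5c=3c, 66⊕5c=3a, ce⊕5c=92, 18⊕5c=44, 73⊕5c=2f.

f86b3c3a92442f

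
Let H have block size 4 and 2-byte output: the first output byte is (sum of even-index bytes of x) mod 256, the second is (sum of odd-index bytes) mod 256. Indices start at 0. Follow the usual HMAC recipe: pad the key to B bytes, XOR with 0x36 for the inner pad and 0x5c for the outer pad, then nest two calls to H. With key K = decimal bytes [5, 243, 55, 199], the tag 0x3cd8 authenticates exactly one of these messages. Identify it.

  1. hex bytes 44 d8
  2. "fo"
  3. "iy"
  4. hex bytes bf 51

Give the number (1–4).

Key decimal bytes [5, 243, 55, 199] = 05 f3 37 c7 is exactly B = 4 bytes: K' = 05 f3 37 c7.
K' ⊕ ipad = 33 c5 01 f1; K' ⊕ opad = 59 af 6b 9b.
m1: inner = H(33 c5 01 f1 44 d8) = 78 8e; tag = H(59 af 6b 9b 78 8e) = 3cd8 ← matches
m2: inner = H(33 c5 01 f1 66 6f) = 9a 25; tag = H(59 af 6b 9b 9a 25) = 5e6f
m3: inner = H(33 c5 01 f1 69 79) = 9d 2f; tag = H(59 af 6b 9b 9d 2f) = 6179
m4: inner = H(33 c5 01 f1 bf 51) = f3 07; tag = H(59 af 6b 9b f3 07) = b751

1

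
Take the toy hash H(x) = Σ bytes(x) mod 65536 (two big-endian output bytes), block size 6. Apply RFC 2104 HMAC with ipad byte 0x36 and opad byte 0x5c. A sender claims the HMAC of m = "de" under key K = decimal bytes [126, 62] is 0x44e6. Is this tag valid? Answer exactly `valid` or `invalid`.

Key decimal bytes [126, 62] = 7e 3e is 2 bytes ≤ B = 6; zero-pad to 6 bytes: K' = 7e 3e 00 00 00 00.
K' ⊕ ipad = 48 08 36 36 36 36; K' ⊕ opad = 22 62 5c 5c 5c 5c.
Inner hash: sum = 72+8+54+54+54+54+100+101 = 497 → 01 f1.
Outer hash (recomputed tag): sum = 34+98+92+92+92+92+1+241 = 742 → 02 e6.
Recomputed tag = 02e6; claimed = 44e6 → mismatch.

invalid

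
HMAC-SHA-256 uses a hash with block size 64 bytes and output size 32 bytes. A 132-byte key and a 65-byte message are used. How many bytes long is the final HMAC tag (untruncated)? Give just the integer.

The tag is one SHA-256 digest: 32 bytes.

32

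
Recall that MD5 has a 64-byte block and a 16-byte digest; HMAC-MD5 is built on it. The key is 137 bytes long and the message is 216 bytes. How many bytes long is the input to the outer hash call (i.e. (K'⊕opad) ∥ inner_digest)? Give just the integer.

Key is 137 > 64 bytes, so it is hashed to 16 bytes then zero-padded to 64: |K'| = 64.
Outer input = (K'⊕opad) ∥ H(inner) → 64 + 16 = 80 bytes.

80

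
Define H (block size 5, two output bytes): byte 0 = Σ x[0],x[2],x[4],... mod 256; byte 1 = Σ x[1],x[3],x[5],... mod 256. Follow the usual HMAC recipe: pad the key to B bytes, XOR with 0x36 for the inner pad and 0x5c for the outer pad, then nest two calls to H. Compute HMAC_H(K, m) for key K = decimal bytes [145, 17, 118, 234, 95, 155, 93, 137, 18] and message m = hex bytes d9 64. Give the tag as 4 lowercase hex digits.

Key decimal bytes [145, 17, 118, 234, 95, 155, 93, 137, 18] = 91 11 76 ea 5f 9b 5d 89 12 is 9 bytes > B = 5, so hash it first: H(key) = d5 1f, then zero-pad to 5 bytes: K' = d5 1f 00 00 00.
K' ⊕ ipad = e3 29 36 36 36.  K' ⊕ opad = 89 43 5c 5c 5c.
Inner input = (K'⊕ipad) ∥ m = e3 29 36 36 36 ∥ d9 64.
Inner hash: even-index sum = 435 mod 256 = 179; odd-index sum = 312 mod 256 = 56 → b3 38.
Outer input = (K'⊕opad) ∥ inner = 89 43 5c 5c 5c ∥ b3 38.
Outer hash (tag): even-index sum = 377 mod 256 = 121; odd-index sum = 338 mod 256 = 82 → 79 52.

7952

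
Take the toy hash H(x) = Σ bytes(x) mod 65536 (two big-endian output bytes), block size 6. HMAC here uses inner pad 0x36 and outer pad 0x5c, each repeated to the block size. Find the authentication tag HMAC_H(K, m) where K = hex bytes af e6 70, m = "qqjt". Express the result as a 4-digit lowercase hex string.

0302

Key hex bytes af e6 70 is 3 bytes ≤ B = 6; zero-pad to 6 bytes: K' = af e6 70 00 00 00.
K' ⊕ ipad = 99 d0 46 36 36 36.  K' ⊕ opad = f3 ba 2c 5c 5c 5c.
Inner input = (K'⊕ipad) ∥ m = 99 d0 46 36 36 36 ∥ 71 71 6a 74.
Inner hash: sum = 153+208+70+54+54+54+113+113+106+116 = 1041 → 04 11.
Outer input = (K'⊕opad) ∥ inner = f3 ba 2c 5c 5c 5c ∥ 04 11.
Outer hash (tag): sum = 243+186+44+92+92+92+4+17 = 770 → 03 02.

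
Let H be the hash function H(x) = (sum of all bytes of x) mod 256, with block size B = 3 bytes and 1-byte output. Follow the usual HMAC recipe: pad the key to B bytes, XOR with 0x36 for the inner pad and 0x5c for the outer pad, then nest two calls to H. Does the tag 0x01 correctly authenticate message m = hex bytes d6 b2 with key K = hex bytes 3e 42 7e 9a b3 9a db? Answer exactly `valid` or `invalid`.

invalid

Key hex bytes 3e 42 7e 9a b3 9a db is 7 bytes > B = 3, so hash it first: H(key) = c0, then zero-pad to 3 bytes: K' = c0 00 00.
K' ⊕ ipad = f6 36 36; K' ⊕ opad = 9c 5c 5c.
Inner hash: sum = 246+54+54+214+178 = 746; mod 256 = 234 → ea.
Outer hash (recomputed tag): sum = 156+92+92+234 = 574; mod 256 = 62 → 3e.
Recomputed tag = 3e; claimed = 01 → mismatch.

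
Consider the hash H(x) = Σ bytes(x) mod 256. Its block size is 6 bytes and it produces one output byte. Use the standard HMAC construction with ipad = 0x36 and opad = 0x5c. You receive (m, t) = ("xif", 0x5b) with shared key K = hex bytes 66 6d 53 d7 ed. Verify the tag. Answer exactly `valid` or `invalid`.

valid

Key hex bytes 66 6d 53 d7 ed is 5 bytes ≤ B = 6; zero-pad to 6 bytes: K' = 66 6d 53 d7 ed 00.
K' ⊕ ipad = 50 5b 65 e1 db 36; K' ⊕ opad = 3a 31 0f 8b b1 5c.
Inner hash: sum = 80+91+101+225+219+54+120+105+102 = 1097; mod 256 = 73 → 49.
Outer hash (recomputed tag): sum = 58+49+15+139+177+92+73 = 603; mod 256 = 91 → 5b.
Recomputed tag = 5b; claimed = 5b → match.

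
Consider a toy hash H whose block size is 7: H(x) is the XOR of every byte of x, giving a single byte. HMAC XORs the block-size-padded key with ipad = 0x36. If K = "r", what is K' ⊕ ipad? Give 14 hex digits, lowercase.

44363636363636

Key "r" = 72 is 1 byte ≤ B = 7; zero-pad to 7 bytes: K' = 72 00 00 00 00 00 00.
XOR each byte with 0x36: 72⊕36=44, 00⊕36=36, 00⊕36=36, 00⊕36=36, 00⊕36=36, 00⊕36=36, 00⊕36=36.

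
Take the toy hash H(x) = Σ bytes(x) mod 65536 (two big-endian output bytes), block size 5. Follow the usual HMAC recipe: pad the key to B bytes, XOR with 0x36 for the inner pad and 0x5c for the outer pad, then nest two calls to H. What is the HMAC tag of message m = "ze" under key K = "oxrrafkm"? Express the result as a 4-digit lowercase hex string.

Key "oxrrafkm" = 6f 78 72 72 61 66 6b 6d is 8 bytes > B = 5, so hash it first: H(key) = 03 6a, then zero-pad to 5 bytes: K' = 03 6a 00 00 00.
K' ⊕ ipad = 35 5c 36 36 36.  K' ⊕ opad = 5f 36 5c 5c 5c.
Inner input = (K'⊕ipad) ∥ m = 35 5c 36 36 36 ∥ 7a 65.
Inner hash: sum = 53+92+54+54+54+122+101 = 530 → 02 12.
Outer input = (K'⊕opad) ∥ inner = 5f 36 5c 5c 5c ∥ 02 12.
Outer hash (tag): sum = 95+54+92+92+92+2+18 = 445 → 01 bd.

01bd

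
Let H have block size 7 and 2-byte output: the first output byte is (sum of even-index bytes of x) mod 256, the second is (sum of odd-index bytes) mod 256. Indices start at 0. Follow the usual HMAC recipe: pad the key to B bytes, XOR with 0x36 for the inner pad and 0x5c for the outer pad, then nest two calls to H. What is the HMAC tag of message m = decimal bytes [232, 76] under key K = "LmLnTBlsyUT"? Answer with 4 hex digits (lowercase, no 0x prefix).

Key "LmLnTBlsyUT" = 4c 6d 4c 6e 54 42 6c 73 79 55 54 is 11 bytes > B = 7, so hash it first: H(key) = 25 e5, then zero-pad to 7 bytes: K' = 25 e5 00 00 00 00 00.
K' ⊕ ipad = 13 d3 36 36 36 36 36.  K' ⊕ opad = 79 b9 5c 5c 5c 5c 5c.
Inner input = (K'⊕ipad) ∥ m = 13 d3 36 36 36 36 36 ∥ e8 4c.
Inner hash: even-index sum = 257 mod 256 = 1; odd-index sum = 551 mod 256 = 39 → 01 27.
Outer input = (K'⊕opad) ∥ inner = 79 b9 5c 5c 5c 5c 5c ∥ 01 27.
Outer hash (tag): even-index sum = 436 mod 256 = 180; odd-index sum = 370 mod 256 = 114 → b4 72.

b472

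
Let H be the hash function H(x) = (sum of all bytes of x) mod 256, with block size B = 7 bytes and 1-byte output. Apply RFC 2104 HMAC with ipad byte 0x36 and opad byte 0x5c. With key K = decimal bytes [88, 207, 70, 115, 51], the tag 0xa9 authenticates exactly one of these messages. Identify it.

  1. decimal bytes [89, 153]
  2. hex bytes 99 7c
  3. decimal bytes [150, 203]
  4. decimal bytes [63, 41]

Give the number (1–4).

2

Key decimal bytes [88, 207, 70, 115, 51] = 58 cf 46 73 33 is 5 bytes ≤ B = 7; zero-pad to 7 bytes: K' = 58 cf 46 73 33 00 00.
K' ⊕ ipad = 6e f9 70 45 05 36 36; K' ⊕ opad = 04 93 1a 2f 6f 5c 5c.
m1: inner = H(6e f9 70 45 05 36 36 59 99) = 7f; tag = H(04 93 1a 2f 6f 5c 5c 7f) = 86
m2: inner = H(6e f9 70 45 05 36 36 99 7c) = a2; tag = H(04 93 1a 2f 6f 5c 5c a2) = a9 ← matches
m3: inner = H(6e f9 70 45 05 36 36 96 cb) = ee; tag = H(04 93 1a 2f 6f 5c 5c ee) = f5
m4: inner = H(6e f9 70 45 05 36 36 3f 29) = f5; tag = H(04 93 1a 2f 6f 5c 5c f5) = fc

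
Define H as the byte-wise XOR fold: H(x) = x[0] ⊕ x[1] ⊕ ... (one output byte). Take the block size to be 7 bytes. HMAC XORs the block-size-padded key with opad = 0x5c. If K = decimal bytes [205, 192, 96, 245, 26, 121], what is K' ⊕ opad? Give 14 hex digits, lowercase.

Key decimal bytes [205, 192, 96, 245, 26, 121] = cd c0 60 f5 1a 79 is 6 bytes ≤ B = 7; zero-pad to 7 bytes: K' = cd c0 60 f5 1a 79 00.
XOR each byte with 0x5c: cd⊕5c=91, c0⊕5c=9c, 60⊕5c=3c, f5⊕5c=a9, 1a⊕5c=46, 79⊕5c=25, 00⊕5c=5c.

919c3ca946255c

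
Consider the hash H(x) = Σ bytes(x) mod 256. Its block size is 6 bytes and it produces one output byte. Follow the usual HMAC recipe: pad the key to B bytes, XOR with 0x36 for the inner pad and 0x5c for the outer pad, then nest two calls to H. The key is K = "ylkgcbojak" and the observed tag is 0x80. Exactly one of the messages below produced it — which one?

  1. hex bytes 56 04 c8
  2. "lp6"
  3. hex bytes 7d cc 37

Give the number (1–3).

2

Key "ylkgcbojak" = 79 6c 6b 67 63 62 6f 6a 61 6b is 10 bytes > B = 6, so hash it first: H(key) = 21, then zero-pad to 6 bytes: K' = 21 00 00 00 00 00.
K' ⊕ ipad = 17 36 36 36 36 36; K' ⊕ opad = 7d 5c 5c 5c 5c 5c.
m1: inner = H(17 36 36 36 36 36 56 04 c8) = 47; tag = H(7d 5c 5c 5c 5c 5c 47) = 90
m2: inner = H(17 36 36 36 36 36 6c 70 36) = 37; tag = H(7d 5c 5c 5c 5c 5c 37) = 80 ← matches
m3: inner = H(17 36 36 36 36 36 7d cc 37) = a5; tag = H(7d 5c 5c 5c 5c 5c a5) = ee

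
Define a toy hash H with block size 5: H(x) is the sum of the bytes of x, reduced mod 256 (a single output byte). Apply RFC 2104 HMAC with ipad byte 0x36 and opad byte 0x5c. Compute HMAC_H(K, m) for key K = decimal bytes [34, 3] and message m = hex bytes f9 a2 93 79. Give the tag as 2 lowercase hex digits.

Key decimal bytes [34, 3] = 22 03 is 2 bytes ≤ B = 5; zero-pad to 5 bytes: K' = 22 03 00 00 00.
K' ⊕ ipad = 14 35 36 36 36.  K' ⊕ opad = 7e 5f 5c 5c 5c.
Inner input = (K'⊕ipad) ∥ m = 14 35 36 36 36 ∥ f9 a2 93 79.
Inner hash: sum = 20+53+54+54+54+249+162+147+121 = 914; mod 256 = 146 → 92.
Outer input = (K'⊕opad) ∥ inner = 7e 5f 5c 5c 5c ∥ 92.
Outer hash (tag): sum = 126+95+92+92+92+146 = 643; mod 256 = 131 → 83.

83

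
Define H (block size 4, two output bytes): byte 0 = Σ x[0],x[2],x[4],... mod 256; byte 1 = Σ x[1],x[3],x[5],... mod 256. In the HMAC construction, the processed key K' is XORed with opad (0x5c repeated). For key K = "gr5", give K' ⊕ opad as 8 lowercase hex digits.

Key "gr5" = 67 72 35 is 3 bytes ≤ B = 4; zero-pad to 4 bytes: K' = 67 72 35 00.
XOR each byte with 0x5c: 67⊕5c=3b, 72⊕5c=2e, 35⊕5c=69, 00⊕5c=5c.

3b2e695c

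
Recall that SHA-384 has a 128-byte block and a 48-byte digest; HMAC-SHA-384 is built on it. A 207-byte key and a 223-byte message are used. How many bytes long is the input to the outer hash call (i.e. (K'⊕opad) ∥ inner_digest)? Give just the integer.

176

Key is 207 > 128 bytes, so it is hashed to 48 bytes then zero-padded to 128: |K'| = 128.
Outer input = (K'⊕opad) ∥ H(inner) → 128 + 48 = 176 bytes.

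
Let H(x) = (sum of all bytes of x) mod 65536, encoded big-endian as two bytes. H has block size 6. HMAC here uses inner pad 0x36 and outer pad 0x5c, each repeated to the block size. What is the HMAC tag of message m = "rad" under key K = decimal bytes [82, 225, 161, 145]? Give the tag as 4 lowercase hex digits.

Key decimal bytes [82, 225, 161, 145] = 52 e1 a1 91 is 4 bytes ≤ B = 6; zero-pad to 6 bytes: K' = 52 e1 a1 91 00 00.
K' ⊕ ipad = 64 d7 97 a7 36 36.  K' ⊕ opad = 0e bd fd cd 5c 5c.
Inner input = (K'⊕ipad) ∥ m = 64 d7 97 a7 36 36 ∥ 72 61 64.
Inner hash: sum = 100+215+151+167+54+54+114+97+100 = 1052 → 04 1c.
Outer input = (K'⊕opad) ∥ inner = 0e bd fd cd 5c 5c ∥ 04 1c.
Outer hash (tag): sum = 14+189+253+205+92+92+4+28 = 877 → 03 6d.

036d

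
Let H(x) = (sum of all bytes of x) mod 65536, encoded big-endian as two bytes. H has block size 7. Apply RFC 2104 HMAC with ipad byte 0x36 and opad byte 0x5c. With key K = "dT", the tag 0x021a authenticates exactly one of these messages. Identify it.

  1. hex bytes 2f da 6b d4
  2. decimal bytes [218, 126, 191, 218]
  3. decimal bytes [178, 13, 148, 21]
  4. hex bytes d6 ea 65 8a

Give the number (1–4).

Key "dT" = 64 54 is 2 bytes ≤ B = 7; zero-pad to 7 bytes: K' = 64 54 00 00 00 00 00.
K' ⊕ ipad = 52 62 36 36 36 36 36; K' ⊕ opad = 38 08 5c 5c 5c 5c 5c.
m1: inner = H(52 62 36 36 36 36 36 2f da 6b d4) = 04 0a; tag = H(38 08 5c 5c 5c 5c 5c 04 0a) = 021a ← matches
m2: inner = H(52 62 36 36 36 36 36 da 7e bf da) = 04 b3; tag = H(38 08 5c 5c 5c 5c 5c 04 b3) = 02c3
m3: inner = H(52 62 36 36 36 36 36 b2 0d 94 15) = 03 2a; tag = H(38 08 5c 5c 5c 5c 5c 03 2a) = 0239
m4: inner = H(52 62 36 36 36 36 36 d6 ea 65 8a) = 04 71; tag = H(38 08 5c 5c 5c 5c 5c 04 71) = 0281

1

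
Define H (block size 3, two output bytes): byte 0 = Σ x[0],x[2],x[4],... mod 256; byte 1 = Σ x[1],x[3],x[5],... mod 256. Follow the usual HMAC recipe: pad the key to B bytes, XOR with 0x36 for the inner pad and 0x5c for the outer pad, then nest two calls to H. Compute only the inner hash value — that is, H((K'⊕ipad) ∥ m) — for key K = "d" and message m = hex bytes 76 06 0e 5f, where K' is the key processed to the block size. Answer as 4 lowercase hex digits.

edba

Key "d" = 64 is 1 byte ≤ B = 3; zero-pad to 3 bytes: K' = 64 00 00.
K' ⊕ ipad = 52 36 36.
Inner input = 52 36 36 ∥ 76 06 0e 5f.
Inner hash: even-index sum = 237 mod 256 = 237; odd-index sum = 186 mod 256 = 186 → ed ba.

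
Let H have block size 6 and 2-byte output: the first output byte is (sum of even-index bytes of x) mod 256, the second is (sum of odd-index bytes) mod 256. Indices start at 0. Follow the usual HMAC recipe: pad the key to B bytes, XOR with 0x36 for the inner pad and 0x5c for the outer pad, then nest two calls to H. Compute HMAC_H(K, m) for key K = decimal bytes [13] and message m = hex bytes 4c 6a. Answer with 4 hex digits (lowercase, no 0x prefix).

fc20

Key decimal bytes [13] = 0d is 1 byte ≤ B = 6; zero-pad to 6 bytes: K' = 0d 00 00 00 00 00.
K' ⊕ ipad = 3b 36 36 36 36 36.  K' ⊕ opad = 51 5c 5c 5c 5c 5c.
Inner input = (K'⊕ipad) ∥ m = 3b 36 36 36 36 36 ∥ 4c 6a.
Inner hash: even-index sum = 243 mod 256 = 243; odd-index sum = 268 mod 256 = 12 → f3 0c.
Outer input = (K'⊕opad) ∥ inner = 51 5c 5c 5c 5c 5c ∥ f3 0c.
Outer hash (tag): even-index sum = 508 mod 256 = 252; odd-index sum = 288 mod 256 = 32 → fc 20.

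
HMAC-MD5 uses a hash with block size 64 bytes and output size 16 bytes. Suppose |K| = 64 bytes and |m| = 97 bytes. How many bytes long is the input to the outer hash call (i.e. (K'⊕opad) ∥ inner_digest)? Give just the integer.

Key is 64 ≤ 64 bytes, zero-padded: |K'| = 64.
Outer input = (K'⊕opad) ∥ H(inner) → 64 + 16 = 80 bytes.

80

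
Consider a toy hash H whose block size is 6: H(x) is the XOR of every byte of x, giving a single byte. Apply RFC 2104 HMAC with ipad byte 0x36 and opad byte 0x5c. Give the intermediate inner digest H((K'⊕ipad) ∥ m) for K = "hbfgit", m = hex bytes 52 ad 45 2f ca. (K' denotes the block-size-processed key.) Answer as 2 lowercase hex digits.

49

Key "hbfgit" = 68 62 66 67 69 74 is exactly B = 6 bytes: K' = 68 62 66 67 69 74.
K' ⊕ ipad = 5e 54 50 51 5f 42.
Inner input = 5e 54 50 51 5f 42 ∥ 52 ad 45 2f ca.
Inner hash: XOR 5e⊕54⊕50⊕51⊕5f⊕42⊕52⊕ad⊕45⊕2f⊕ca = 49.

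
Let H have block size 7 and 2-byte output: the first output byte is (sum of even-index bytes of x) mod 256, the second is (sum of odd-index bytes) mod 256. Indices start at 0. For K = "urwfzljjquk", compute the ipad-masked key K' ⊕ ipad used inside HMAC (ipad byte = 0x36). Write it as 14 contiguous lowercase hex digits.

9a153636363636

Key "urwfzljjquk" = 75 72 77 66 7a 6c 6a 6a 71 75 6b is 11 bytes > B = 7, so hash it first: H(key) = ac 23, then zero-pad to 7 bytes: K' = ac 23 00 00 00 00 00.
XOR each byte with 0x36: ac⊕36=9a, 23⊕36=15, 00⊕36=36, 00⊕36=36, 00⊕36=36, 00⊕36=36, 00⊕36=36.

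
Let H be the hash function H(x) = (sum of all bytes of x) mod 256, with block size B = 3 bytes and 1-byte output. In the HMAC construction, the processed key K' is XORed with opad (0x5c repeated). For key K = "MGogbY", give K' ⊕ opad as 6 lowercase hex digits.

795c5c

Key "MGogbY" = 4d 47 6f 67 62 59 is 6 bytes > B = 3, so hash it first: H(key) = 25, then zero-pad to 3 bytes: K' = 25 00 00.
XOR each byte with 0x5c: 25⊕5c=79, 00⊕5c=5c, 00⊕5c=5c.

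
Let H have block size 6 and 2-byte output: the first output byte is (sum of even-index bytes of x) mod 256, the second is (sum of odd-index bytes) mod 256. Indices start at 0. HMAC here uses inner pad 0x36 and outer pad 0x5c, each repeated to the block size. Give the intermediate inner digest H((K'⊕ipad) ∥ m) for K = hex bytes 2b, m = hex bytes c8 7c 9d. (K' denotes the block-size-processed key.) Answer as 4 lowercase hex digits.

Key hex bytes 2b is 1 byte ≤ B = 6; zero-pad to 6 bytes: K' = 2b 00 00 00 00 00.
K' ⊕ ipad = 1d 36 36 36 36 36.
Inner input = 1d 36 36 36 36 36 ∥ c8 7c 9d.
Inner hash: even-index sum = 494 mod 256 = 238; odd-index sum = 286 mod 256 = 30 → ee 1e.

ee1e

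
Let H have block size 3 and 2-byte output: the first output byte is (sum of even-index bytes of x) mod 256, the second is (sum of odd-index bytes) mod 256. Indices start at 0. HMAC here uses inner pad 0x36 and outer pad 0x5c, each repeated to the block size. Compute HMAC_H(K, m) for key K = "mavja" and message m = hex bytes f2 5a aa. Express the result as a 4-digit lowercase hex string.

0d99

Key "mavja" = 6d 61 76 6a 61 is 5 bytes > B = 3, so hash it first: H(key) = 44 cb, then zero-pad to 3 bytes: K' = 44 cb 00.
K' ⊕ ipad = 72 fd 36.  K' ⊕ opad = 18 97 5c.
Inner input = (K'⊕ipad) ∥ m = 72 fd 36 ∥ f2 5a aa.
Inner hash: even-index sum = 258 mod 256 = 2; odd-index sum = 665 mod 256 = 153 → 02 99.
Outer input = (K'⊕opad) ∥ inner = 18 97 5c ∥ 02 99.
Outer hash (tag): even-index sum = 269 mod 256 = 13; odd-index sum = 153 mod 256 = 153 → 0d 99.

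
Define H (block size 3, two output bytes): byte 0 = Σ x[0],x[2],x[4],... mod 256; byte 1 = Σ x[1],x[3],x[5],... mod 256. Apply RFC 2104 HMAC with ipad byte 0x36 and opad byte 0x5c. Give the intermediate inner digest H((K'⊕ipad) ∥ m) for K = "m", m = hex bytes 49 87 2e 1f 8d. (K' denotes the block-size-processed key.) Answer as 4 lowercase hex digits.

373a

Key "m" = 6d is 1 byte ≤ B = 3; zero-pad to 3 bytes: K' = 6d 00 00.
K' ⊕ ipad = 5b 36 36.
Inner input = 5b 36 36 ∥ 49 87 2e 1f 8d.
Inner hash: even-index sum = 311 mod 256 = 55; odd-index sum = 314 mod 256 = 58 → 37 3a.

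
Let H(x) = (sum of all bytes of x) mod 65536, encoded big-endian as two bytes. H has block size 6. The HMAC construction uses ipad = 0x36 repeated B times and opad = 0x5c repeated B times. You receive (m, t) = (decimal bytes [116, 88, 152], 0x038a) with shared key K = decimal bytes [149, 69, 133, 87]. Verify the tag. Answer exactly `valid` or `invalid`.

invalid

Key decimal bytes [149, 69, 133, 87] = 95 45 85 57 is 4 bytes ≤ B = 6; zero-pad to 6 bytes: K' = 95 45 85 57 00 00.
K' ⊕ ipad = a3 73 b3 61 36 36; K' ⊕ opad = c9 19 d9 0b 5c 5c.
Inner hash: sum = 163+115+179+97+54+54+116+88+152 = 1018 → 03 fa.
Outer hash (recomputed tag): sum = 201+25+217+11+92+92+3+250 = 891 → 03 7b.
Recomputed tag = 037b; claimed = 038a → mismatch.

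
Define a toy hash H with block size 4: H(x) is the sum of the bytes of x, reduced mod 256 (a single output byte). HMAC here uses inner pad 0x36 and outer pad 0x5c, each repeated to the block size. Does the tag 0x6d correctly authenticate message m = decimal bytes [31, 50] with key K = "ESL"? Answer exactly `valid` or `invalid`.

valid

Key "ESL" = 45 53 4c is 3 bytes ≤ B = 4; zero-pad to 4 bytes: K' = 45 53 4c 00.
K' ⊕ ipad = 73 65 7a 36; K' ⊕ opad = 19 0f 10 5c.
Inner hash: sum = 115+101+122+54+31+50 = 473; mod 256 = 217 → d9.
Outer hash (recomputed tag): sum = 25+15+16+92+217 = 365; mod 256 = 109 → 6d.
Recomputed tag = 6d; claimed = 6d → match.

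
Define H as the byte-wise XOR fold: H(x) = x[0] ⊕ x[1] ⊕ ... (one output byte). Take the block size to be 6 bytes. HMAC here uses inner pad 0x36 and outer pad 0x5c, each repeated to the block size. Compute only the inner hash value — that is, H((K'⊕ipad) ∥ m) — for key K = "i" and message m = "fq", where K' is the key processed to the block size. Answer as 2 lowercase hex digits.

7e

Key "i" = 69 is 1 byte ≤ B = 6; zero-pad to 6 bytes: K' = 69 00 00 00 00 00.
K' ⊕ ipad = 5f 36 36 36 36 36.
Inner input = 5f 36 36 36 36 36 ∥ 66 71.
Inner hash: XOR 5f⊕36⊕36⊕36⊕36⊕36⊕66⊕71 = 7e.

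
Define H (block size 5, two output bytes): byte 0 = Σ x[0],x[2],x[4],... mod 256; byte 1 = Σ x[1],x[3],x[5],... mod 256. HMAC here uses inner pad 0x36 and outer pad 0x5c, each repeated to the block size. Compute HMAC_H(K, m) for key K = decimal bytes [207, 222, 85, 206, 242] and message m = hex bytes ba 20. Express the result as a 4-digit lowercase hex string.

Key decimal bytes [207, 222, 85, 206, 242] = cf de 55 ce f2 is exactly B = 5 bytes: K' = cf de 55 ce f2.
K' ⊕ ipad = f9 e8 63 f8 c4.  K' ⊕ opad = 93 82 09 92 ae.
Inner input = (K'⊕ipad) ∥ m = f9 e8 63 f8 c4 ∥ ba 20.
Inner hash: even-index sum = 576 mod 256 = 64; odd-index sum = 666 mod 256 = 154 → 40 9a.
Outer input = (K'⊕opad) ∥ inner = 93 82 09 92 ae ∥ 40 9a.
Outer hash (tag): even-index sum = 484 mod 256 = 228; odd-index sum = 340 mod 256 = 84 → e4 54.

e454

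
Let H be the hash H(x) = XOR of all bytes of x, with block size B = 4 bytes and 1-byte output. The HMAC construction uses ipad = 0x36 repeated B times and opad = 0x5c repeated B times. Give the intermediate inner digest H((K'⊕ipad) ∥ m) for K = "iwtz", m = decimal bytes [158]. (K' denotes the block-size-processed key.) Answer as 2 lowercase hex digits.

8e

Key "iwtz" = 69 77 74 7a is exactly B = 4 bytes: K' = 69 77 74 7a.
K' ⊕ ipad = 5f 41 42 4c.
Inner input = 5f 41 42 4c ∥ 9e.
Inner hash: XOR 5f⊕41⊕42⊕4c⊕9e = 8e.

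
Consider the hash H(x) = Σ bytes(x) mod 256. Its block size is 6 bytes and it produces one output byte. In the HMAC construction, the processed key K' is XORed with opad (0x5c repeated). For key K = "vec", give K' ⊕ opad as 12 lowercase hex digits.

Key "vec" = 76 65 63 is 3 bytes ≤ B = 6; zero-pad to 6 bytes: K' = 76 65 63 00 00 00.
XOR each byte with 0x5c: 76⊕5c=2a, 65⊕5c=39, 63⊕5c=3f, 00⊕5c=5c, 00⊕5c=5c, 00⊕5c=5c.

2a393f5c5c5c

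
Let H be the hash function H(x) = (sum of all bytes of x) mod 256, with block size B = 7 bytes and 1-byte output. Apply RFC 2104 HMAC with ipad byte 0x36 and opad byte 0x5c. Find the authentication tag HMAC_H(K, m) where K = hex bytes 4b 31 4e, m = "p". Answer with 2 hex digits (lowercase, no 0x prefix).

Key hex bytes 4b 31 4e is 3 bytes ≤ B = 7; zero-pad to 7 bytes: K' = 4b 31 4e 00 00 00 00.
K' ⊕ ipad = 7d 07 78 36 36 36 36.  K' ⊕ opad = 17 6d 12 5c 5c 5c 5c.
Inner input = (K'⊕ipad) ∥ m = 7d 07 78 36 36 36 36 ∥ 70.
Inner hash: sum = 125+7+120+54+54+54+54+112 = 580; mod 256 = 68 → 44.
Outer input = (K'⊕opad) ∥ inner = 17 6d 12 5c 5c 5c 5c ∥ 44.
Outer hash (tag): sum = 23+109+18+92+92+92+92+68 = 586; mod 256 = 74 → 4a.

4a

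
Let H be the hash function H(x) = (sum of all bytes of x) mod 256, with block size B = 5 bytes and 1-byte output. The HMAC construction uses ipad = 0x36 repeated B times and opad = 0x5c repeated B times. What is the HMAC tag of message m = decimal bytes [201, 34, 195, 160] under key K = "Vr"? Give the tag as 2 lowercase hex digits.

e0

Key "Vr" = 56 72 is 2 bytes ≤ B = 5; zero-pad to 5 bytes: K' = 56 72 00 00 00.
K' ⊕ ipad = 60 44 36 36 36.  K' ⊕ opad = 0a 2e 5c 5c 5c.
Inner input = (K'⊕ipad) ∥ m = 60 44 36 36 36 ∥ c9 22 c3 a0.
Inner hash: sum = 96+68+54+54+54+201+34+195+160 = 916; mod 256 = 148 → 94.
Outer input = (K'⊕opad) ∥ inner = 0a 2e 5c 5c 5c ∥ 94.
Outer hash (tag): sum = 10+46+92+92+92+148 = 480; mod 256 = 224 → e0.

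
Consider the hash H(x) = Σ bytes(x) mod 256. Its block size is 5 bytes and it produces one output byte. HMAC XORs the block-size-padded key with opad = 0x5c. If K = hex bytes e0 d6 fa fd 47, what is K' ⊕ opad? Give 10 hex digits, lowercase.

bc8aa6a11b

Key hex bytes e0 d6 fa fd 47 is exactly B = 5 bytes: K' = e0 d6 fa fd 47.
XOR each byte with 0x5c: e0⊕5c=bc, d6⊕5c=8a, fa⊕5c=a6, fd⊕5c=a1, 47⊕5c=1b.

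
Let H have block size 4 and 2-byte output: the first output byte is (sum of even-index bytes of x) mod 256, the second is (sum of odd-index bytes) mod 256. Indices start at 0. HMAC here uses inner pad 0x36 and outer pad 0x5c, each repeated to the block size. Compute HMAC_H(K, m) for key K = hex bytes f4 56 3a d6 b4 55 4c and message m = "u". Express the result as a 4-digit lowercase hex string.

Key hex bytes f4 56 3a d6 b4 55 4c is 7 bytes > B = 4, so hash it first: H(key) = 2e 81, then zero-pad to 4 bytes: K' = 2e 81 00 00.
K' ⊕ ipad = 18 b7 36 36.  K' ⊕ opad = 72 dd 5c 5c.
Inner input = (K'⊕ipad) ∥ m = 18 b7 36 36 ∥ 75.
Inner hash: even-index sum = 195 mod 256 = 195; odd-index sum = 237 mod 256 = 237 → c3 ed.
Outer input = (K'⊕opad) ∥ inner = 72 dd 5c 5c ∥ c3 ed.
Outer hash (tag): even-index sum = 401 mod 256 = 145; odd-index sum = 550 mod 256 = 38 → 91 26.

9126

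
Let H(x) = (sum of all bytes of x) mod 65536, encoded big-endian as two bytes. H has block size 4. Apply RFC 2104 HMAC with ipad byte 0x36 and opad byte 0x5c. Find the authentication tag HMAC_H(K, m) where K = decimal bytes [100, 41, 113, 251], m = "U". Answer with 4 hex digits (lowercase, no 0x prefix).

Key decimal bytes [100, 41, 113, 251] = 64 29 71 fb is exactly B = 4 bytes: K' = 64 29 71 fb.
K' ⊕ ipad = 52 1f 47 cd.  K' ⊕ opad = 38 75 2d a7.
Inner input = (K'⊕ipad) ∥ m = 52 1f 47 cd ∥ 55.
Inner hash: sum = 82+31+71+205+85 = 474 → 01 da.
Outer input = (K'⊕opad) ∥ inner = 38 75 2d a7 ∥ 01 da.
Outer hash (tag): sum = 56+117+45+167+1+218 = 604 → 02 5c.

025c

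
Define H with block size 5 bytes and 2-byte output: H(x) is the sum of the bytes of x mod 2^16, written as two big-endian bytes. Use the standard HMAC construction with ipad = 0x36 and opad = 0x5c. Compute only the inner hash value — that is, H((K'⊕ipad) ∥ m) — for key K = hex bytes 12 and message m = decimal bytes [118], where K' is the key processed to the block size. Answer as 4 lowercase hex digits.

0172

Key hex bytes 12 is 1 byte ≤ B = 5; zero-pad to 5 bytes: K' = 12 00 00 00 00.
K' ⊕ ipad = 24 36 36 36 36.
Inner input = 24 36 36 36 36 ∥ 76.
Inner hash: sum = 36+54+54+54+54+118 = 370 → 01 72.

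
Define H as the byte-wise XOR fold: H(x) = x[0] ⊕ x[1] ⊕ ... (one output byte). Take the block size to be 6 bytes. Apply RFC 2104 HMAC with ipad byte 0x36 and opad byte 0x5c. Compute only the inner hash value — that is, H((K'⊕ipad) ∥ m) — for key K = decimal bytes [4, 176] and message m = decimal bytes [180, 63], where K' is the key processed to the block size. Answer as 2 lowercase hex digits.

3f

Key decimal bytes [4, 176] = 04 b0 is 2 bytes ≤ B = 6; zero-pad to 6 bytes: K' = 04 b0 00 00 00 00.
K' ⊕ ipad = 32 86 36 36 36 36.
Inner input = 32 86 36 36 36 36 ∥ b4 3f.
Inner hash: XOR 32⊕86⊕36⊕36⊕36⊕36⊕b4⊕3f = 3f.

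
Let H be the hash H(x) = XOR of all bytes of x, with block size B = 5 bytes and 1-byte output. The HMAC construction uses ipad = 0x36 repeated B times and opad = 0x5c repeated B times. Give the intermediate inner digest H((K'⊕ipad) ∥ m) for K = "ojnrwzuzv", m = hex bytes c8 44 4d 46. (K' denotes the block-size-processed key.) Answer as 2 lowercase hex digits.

Key "ojnrwzuzv" = 6f 6a 6e 72 77 7a 75 7a 76 is 9 bytes > B = 5, so hash it first: H(key) = 6d, then zero-pad to 5 bytes: K' = 6d 00 00 00 00.
K' ⊕ ipad = 5b 36 36 36 36.
Inner input = 5b 36 36 36 36 ∥ c8 44 4d 46.
Inner hash: XOR 5b⊕36⊕36⊕36⊕36⊕c8⊕44⊕4d⊕46 = dc.

dc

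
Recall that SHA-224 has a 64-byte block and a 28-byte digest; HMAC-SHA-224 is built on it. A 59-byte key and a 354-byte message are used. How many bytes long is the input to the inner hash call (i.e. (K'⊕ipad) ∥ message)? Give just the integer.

Key is 59 ≤ 64 bytes, zero-padded: |K'| = 64.
Inner input = (K'⊕ipad) ∥ m → 64 + 354 = 418 bytes.

418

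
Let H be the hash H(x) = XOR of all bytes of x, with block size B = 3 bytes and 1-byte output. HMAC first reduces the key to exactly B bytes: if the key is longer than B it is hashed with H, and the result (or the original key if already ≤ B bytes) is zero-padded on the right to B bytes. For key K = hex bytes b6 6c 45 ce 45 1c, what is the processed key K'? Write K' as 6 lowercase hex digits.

|K| = 6 > B = 3, so first hash the key.
H(K): XOR b6⊕6c⊕45⊕ce⊕45⊕1c = 08.
Zero-pad H(K) = 08 to 3 bytes: K' = 08 00 00.

080000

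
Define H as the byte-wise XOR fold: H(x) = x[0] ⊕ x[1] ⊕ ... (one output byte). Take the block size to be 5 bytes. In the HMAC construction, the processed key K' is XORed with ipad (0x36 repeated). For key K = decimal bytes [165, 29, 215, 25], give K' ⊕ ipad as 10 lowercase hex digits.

Key decimal bytes [165, 29, 215, 25] = a5 1d d7 19 is 4 bytes ≤ B = 5; zero-pad to 5 bytes: K' = a5 1d d7 19 00.
XOR each byte with 0x36: a5⊕36=93, 1d⊕36=2b, d7⊕36=e1, 19⊕36=2f, 00⊕36=36.

932be12f36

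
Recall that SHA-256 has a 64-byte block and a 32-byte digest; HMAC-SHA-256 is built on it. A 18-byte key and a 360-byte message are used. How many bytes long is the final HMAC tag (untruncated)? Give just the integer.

32

The tag is one SHA-256 digest: 32 bytes.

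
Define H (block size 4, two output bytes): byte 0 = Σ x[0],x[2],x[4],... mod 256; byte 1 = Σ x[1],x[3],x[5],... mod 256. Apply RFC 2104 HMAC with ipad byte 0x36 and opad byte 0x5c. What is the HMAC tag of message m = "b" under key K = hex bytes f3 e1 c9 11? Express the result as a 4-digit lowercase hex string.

6a08

Key hex bytes f3 e1 c9 11 is exactly B = 4 bytes: K' = f3 e1 c9 11.
K' ⊕ ipad = c5 d7 ff 27.  K' ⊕ opad = af bd 95 4d.
Inner input = (K'⊕ipad) ∥ m = c5 d7 ff 27 ∥ 62.
Inner hash: even-index sum = 550 mod 256 = 38; odd-index sum = 254 mod 256 = 254 → 26 fe.
Outer input = (K'⊕opad) ∥ inner = af bd 95 4d ∥ 26 fe.
Outer hash (tag): even-index sum = 362 mod 256 = 106; odd-index sum = 520 mod 256 = 8 → 6a 08.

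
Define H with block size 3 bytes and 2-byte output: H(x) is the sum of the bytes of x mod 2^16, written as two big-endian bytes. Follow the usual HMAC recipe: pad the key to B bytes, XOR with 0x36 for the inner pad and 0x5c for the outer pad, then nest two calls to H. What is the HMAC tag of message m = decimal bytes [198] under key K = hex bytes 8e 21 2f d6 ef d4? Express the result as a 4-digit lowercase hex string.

Key hex bytes 8e 21 2f d6 ef d4 is 6 bytes > B = 3, so hash it first: H(key) = 03 77, then zero-pad to 3 bytes: K' = 03 77 00.
K' ⊕ ipad = 35 41 36.  K' ⊕ opad = 5f 2b 5c.
Inner input = (K'⊕ipad) ∥ m = 35 41 36 ∥ c6.
Inner hash: sum = 53+65+54+198 = 370 → 01 72.
Outer input = (K'⊕opad) ∥ inner = 5f 2b 5c ∥ 01 72.
Outer hash (tag): sum = 95+43+92+1+114 = 345 → 01 59.

0159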